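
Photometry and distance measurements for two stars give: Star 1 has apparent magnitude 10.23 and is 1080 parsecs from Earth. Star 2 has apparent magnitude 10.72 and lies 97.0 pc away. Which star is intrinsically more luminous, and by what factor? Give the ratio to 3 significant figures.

Star 1 is more luminous, by a factor of 195.

Star 1: M = m − 5 log₁₀ d + 5 = 10.23 − 5·3.0334 + 5 = 0.063
Star 2: M = m − 5 log₁₀ d + 5 = 10.72 − 5·1.9868 + 5 = 5.786
ΔM = M_1 − M_2 = 0.063 − (5.786) = -5.723; smaller M is more luminous → Star 1.
L ratio = 10^(0.4 |ΔM|) = 10^2.289 = 194.7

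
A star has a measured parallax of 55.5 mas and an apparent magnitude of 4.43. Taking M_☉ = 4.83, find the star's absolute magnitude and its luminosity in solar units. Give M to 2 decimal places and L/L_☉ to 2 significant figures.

M ≈ 3.15; L/L_☉ ≈ 4.7

d = 1/p = 1000/55.5 mas = 18.02 pc
M = m − 5 log₁₀ d + 5 = 4.43 − 5·1.2557 + 5 = 3.151
M − M_☉ = 3.151 − 4.83 = -1.679
L/L_☉ = 10^(−0.4 × -1.679) = 4.693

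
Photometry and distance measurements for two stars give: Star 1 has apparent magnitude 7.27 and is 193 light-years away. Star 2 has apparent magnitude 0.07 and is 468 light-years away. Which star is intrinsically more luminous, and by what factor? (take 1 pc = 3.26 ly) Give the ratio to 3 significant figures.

Star 2 is more luminous, by a factor of 4460.

Star 1: d = 193 ly / 3.26 = 59.20 pc
Star 1: M = m − 5 log₁₀ d + 5 = 7.27 − 5·1.7723 + 5 = 3.408
Star 2: d = 468 ly / 3.26 = 143.6 pc
Star 2: M = m − 5 log₁₀ d + 5 = 0.07 − 5·2.1570 + 5 = -5.715
ΔM = M_1 − M_2 = 3.408 − (-5.715) = 9.123; smaller M is more luminous → Star 2.
L ratio = 10^(0.4 |ΔM|) = 10^3.649 = 4460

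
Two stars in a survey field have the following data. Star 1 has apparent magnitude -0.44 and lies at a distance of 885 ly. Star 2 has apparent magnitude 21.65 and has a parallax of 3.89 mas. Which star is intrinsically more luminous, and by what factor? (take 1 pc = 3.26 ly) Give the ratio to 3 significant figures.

Star 1: d = 885 ly / 3.26 = 271.5 pc
Star 1: M = m − 5 log₁₀ d + 5 = -0.44 − 5·2.4337 + 5 = -7.609
Star 2: p = 3.89 mas = 3.89×10^-3″ → d = 1/p = 257.1 pc
Star 2: M = m − 5 log₁₀ d + 5 = 21.65 − 5·2.4101 + 5 = 14.600
ΔM = M_1 − M_2 = -7.609 − (14.600) = -22.208; smaller M is more luminous → Star 1.
L ratio = 10^(0.4 |ΔM|) = 10^8.883 = 7.645×10^8

Star 1 is more luminous, by a factor of 7.64×10^8.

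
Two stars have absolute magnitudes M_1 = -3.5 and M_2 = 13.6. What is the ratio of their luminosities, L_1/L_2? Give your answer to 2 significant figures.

L_1/L_2 ≈ 6.9×10^6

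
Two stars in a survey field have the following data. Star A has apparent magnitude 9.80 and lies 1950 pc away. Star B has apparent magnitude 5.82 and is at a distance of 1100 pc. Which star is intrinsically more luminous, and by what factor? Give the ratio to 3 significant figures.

Star A: M = m − 5 log₁₀ d + 5 = 9.80 − 5·3.2900 + 5 = -1.650
Star B: M = m − 5 log₁₀ d + 5 = 5.82 − 5·3.0414 + 5 = -4.387
ΔM = M_A − M_B = -1.650 − (-4.387) = 2.737; smaller M is more luminous → Star B.
L ratio = 10^(0.4 |ΔM|) = 10^1.095 = 12.44

Star B is more luminous, by a factor of 12.4.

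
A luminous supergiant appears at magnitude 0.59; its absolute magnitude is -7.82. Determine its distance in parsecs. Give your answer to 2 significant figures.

μ = m − M = 8.410
m − M = 5 log₁₀ d − 5
log₁₀ d = (m − M)/5 + 1 = 2.6820
d = 10^2.6820 = 480.8 pc

d ≈ 480 pc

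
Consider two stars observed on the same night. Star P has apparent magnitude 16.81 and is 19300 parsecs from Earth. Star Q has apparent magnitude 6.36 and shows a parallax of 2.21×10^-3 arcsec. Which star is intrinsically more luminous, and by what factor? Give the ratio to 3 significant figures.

Star P: M = m − 5 log₁₀ d + 5 = 16.81 − 5·4.2856 + 5 = 0.382
Star Q: d = 1/p = 1/2.21×10^-3″ = 452.5 pc
Star Q: M = m − 5 log₁₀ d + 5 = 6.36 − 5·2.6556 + 5 = -1.918
ΔM = M_P − M_Q = 0.382 − (-1.918) = 2.300; smaller M is more luminous → Star Q.
L ratio = 10^(0.4 |ΔM|) = 10^0.920 = 8.320

Star Q is more luminous, by a factor of 8.32.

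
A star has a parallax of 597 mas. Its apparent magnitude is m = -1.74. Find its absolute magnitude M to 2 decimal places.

M ≈ 2.14

p = 597 mas = 0.597″ → d = 1/p = 1.675 pc
5 log₁₀(d/10 pc) = 5 log₁₀(1.675) − 5 = -3.880
M = m − 5 log₁₀(d/10) = -1.74 + 3.880 = 2.140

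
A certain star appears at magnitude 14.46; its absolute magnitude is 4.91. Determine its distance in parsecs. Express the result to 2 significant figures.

μ = m − M = 9.550
m − M = 5 log₁₀ d − 5
log₁₀ d = (m − M)/5 + 1 = 2.9100
d = 10^2.9100 = 812.8 pc

d ≈ 810 pc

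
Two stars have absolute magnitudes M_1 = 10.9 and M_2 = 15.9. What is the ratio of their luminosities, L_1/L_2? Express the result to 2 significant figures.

L_1/L_2 ≈ 100

ΔM = M_1 − M_2 = -5.0
L_1/L_2 = 10^(−0.4 ΔM) = 10^2.000 = 100.0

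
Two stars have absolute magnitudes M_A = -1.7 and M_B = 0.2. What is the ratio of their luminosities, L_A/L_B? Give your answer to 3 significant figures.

L_A/L_B ≈ 5.75

ΔM = M_A − M_B = -1.9
L_A/L_B = 10^(−0.4 ΔM) = 10^0.760 = 5.754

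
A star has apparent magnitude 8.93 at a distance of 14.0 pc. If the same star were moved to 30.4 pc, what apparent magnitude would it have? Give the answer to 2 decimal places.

m ≈ 10.61

Flux ∝ 1/d², so Δm = 5 log₁₀(d₂/d₁) = 5 log₁₀(30.4/14.0) = 1.684
m₂ = m₁ + Δm = 8.93 + (1.684) = 10.614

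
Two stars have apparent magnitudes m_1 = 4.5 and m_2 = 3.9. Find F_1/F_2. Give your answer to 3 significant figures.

F_1/F_2 ≈ 0.575

Magnitude difference = 0.6
Flux ratio = 10^(−0.4 Δm) = 10^(−0.4 × 0.6) = 10^-0.240 = 0.5754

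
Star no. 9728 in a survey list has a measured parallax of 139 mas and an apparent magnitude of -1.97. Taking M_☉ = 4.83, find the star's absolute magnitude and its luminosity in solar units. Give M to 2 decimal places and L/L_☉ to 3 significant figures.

d = 1/p = 1000/139 mas = 7.194 pc
M = m − 5 log₁₀ d + 5 = -1.97 − 5·0.8570 + 5 = -1.255
M − M_☉ = -1.255 − 4.83 = -6.085
L/L_☉ = 10^(−0.4 × -6.085) = 271.6

M ≈ -1.25; L/L_☉ ≈ 272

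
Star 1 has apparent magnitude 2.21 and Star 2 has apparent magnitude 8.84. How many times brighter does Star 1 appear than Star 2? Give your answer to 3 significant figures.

449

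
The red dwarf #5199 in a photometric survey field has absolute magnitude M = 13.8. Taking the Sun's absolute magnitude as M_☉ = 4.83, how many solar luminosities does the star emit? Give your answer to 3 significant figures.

M − M_☉ = 13.8 − 4.83 = 8.970
L/L_☉ = 10^(−0.4 (M − M_☉)) = 10^-3.588 = 2.582×10^-4

L/L_☉ ≈ 2.58×10^-4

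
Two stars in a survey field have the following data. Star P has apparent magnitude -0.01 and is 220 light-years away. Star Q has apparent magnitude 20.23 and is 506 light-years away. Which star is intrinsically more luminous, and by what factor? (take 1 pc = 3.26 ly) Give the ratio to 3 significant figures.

Star P: d = 220 ly / 3.26 = 67.48 pc
Star P: M = m − 5 log₁₀ d + 5 = -0.01 − 5·1.8292 + 5 = -4.156
Star Q: d = 506 ly / 3.26 = 155.2 pc
Star Q: M = m − 5 log₁₀ d + 5 = 20.23 − 5·2.1909 + 5 = 14.275
ΔM = M_P − M_Q = -4.156 − (14.275) = -18.431; smaller M is more luminous → Star P.
L ratio = 10^(0.4 |ΔM|) = 10^7.373 = 2.358×10^7

Star P is more luminous, by a factor of 2.36×10^7.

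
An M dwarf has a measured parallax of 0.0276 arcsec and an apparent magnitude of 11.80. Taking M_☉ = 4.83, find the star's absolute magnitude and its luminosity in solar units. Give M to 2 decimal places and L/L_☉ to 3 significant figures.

M ≈ 9.00; L/L_☉ ≈ 0.0214

d = 1/p = 1/0.0276″ = 36.23 pc
M = m − 5 log₁₀ d + 5 = 11.80 − 5·1.5591 + 5 = 9.005
M − M_☉ = 9.005 − 4.83 = 4.175
L/L_☉ = 10^(−0.4 × 4.175) = 0.02139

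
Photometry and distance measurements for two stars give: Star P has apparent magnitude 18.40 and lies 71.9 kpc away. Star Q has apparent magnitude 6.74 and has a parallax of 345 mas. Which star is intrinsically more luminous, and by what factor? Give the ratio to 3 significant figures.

Star P: d = 71.9 kpc = 71900 pc
Star P: M = m − 5 log₁₀ d + 5 = 18.40 − 5·4.8567 + 5 = -0.884
Star Q: p = 345 mas = 0.345″ → d = 1/p = 2.899 pc
Star Q: M = m − 5 log₁₀ d + 5 = 6.74 − 5·0.4622 + 5 = 9.429
ΔM = M_P − M_Q = -0.884 − (9.429) = -10.313; smaller M is more luminous → Star P.
L ratio = 10^(0.4 |ΔM|) = 10^4.125 = 13340

Star P is more luminous, by a factor of 13300.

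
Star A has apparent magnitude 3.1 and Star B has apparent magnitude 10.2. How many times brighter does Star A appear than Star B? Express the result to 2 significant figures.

690

Δm = 3.1 − (10.2) = -7.1
Flux ratio = 10^(−0.4 Δm) = 10^(−0.4 × -7.1) = 10^2.840 = 691.8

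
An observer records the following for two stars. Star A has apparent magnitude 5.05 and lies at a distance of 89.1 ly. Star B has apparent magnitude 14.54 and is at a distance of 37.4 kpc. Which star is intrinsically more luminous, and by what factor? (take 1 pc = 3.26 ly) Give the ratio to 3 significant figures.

Star A: d = 89.1 ly / 3.26 = 27.33 pc
Star A: M = m − 5 log₁₀ d + 5 = 5.05 − 5·1.4367 + 5 = 2.867
Star B: d = 37.4 kpc = 37400 pc
Star B: M = m − 5 log₁₀ d + 5 = 14.54 − 5·4.5729 + 5 = -3.324
ΔM = M_A − M_B = 2.867 − (-3.324) = 6.191; smaller M is more luminous → Star B.
L ratio = 10^(0.4 |ΔM|) = 10^2.476 = 299.5

Star B is more luminous, by a factor of 300.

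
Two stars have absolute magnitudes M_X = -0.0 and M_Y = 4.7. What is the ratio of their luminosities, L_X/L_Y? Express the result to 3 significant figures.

L_X/L_Y ≈ 75.9

ΔM = M_X − M_Y = -4.7
L_X/L_Y = 10^(−0.4 ΔM) = 10^1.880 = 75.86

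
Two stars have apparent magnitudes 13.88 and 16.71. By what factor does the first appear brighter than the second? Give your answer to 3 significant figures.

Magnitude difference = -2.83
Flux ratio = 10^(−0.4 Δm) = 10^(−0.4 × -2.83) = 10^1.132 = 13.55

13.6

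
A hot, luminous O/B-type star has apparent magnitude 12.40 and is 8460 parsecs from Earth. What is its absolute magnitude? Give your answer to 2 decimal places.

5 log₁₀(d/10 pc) = 5 log₁₀(8460) − 5 = 14.637
M = m − 5 log₁₀(d/10) = 12.40 − 14.637 = -2.237

M ≈ -2.24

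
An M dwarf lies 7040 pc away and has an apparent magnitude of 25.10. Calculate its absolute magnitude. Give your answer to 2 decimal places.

5 log₁₀(d/10 pc) = 5 log₁₀(7040) − 5 = 14.238
M = m − 5 log₁₀(d/10) = 25.10 − 14.238 = 10.862

M ≈ 10.86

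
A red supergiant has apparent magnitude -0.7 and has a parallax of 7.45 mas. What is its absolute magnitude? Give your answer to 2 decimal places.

p = 7.45 mas = 7.45×10^-3″ → d = 1/p = 134.2 pc
5 log₁₀(d/10 pc) = 5 log₁₀(134.2) − 5 = 5.639
M = m − 5 log₁₀(d/10) = -0.7 − 5.639 = -6.339

M ≈ -6.34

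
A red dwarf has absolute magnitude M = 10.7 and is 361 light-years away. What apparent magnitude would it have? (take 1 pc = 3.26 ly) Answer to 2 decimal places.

d = 361 ly / 3.26 = 110.7 pc
m = M + 5 log₁₀ d − 5 = 10.7 + 5·2.0443 − 5 = 15.921

m ≈ 15.92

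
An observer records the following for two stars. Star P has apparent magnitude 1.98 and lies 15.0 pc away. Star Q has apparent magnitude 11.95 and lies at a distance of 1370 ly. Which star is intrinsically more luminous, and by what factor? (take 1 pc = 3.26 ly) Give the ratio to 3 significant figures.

Star P is more luminous, by a factor of 12.4.

Star P: M = m − 5 log₁₀ d + 5 = 1.98 − 5·1.1761 + 5 = 1.100
Star Q: d = 1370 ly / 3.26 = 420.2 pc
Star Q: M = m − 5 log₁₀ d + 5 = 11.95 − 5·2.6235 + 5 = 3.832
ΔM = M_P − M_Q = 1.100 − (3.832) = -2.733; smaller M is more luminous → Star P.
L ratio = 10^(0.4 |ΔM|) = 10^1.093 = 12.39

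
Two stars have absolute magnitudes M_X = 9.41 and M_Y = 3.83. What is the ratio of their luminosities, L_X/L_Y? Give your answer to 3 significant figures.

L_X/L_Y ≈ 5.86×10^-3

ΔM = M_X − M_Y = 5.58
L_X/L_Y = 10^(−0.4 ΔM) = 10^-2.232 = 5.861×10^-3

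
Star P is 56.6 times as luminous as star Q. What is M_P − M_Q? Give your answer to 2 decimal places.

M_P − M_Q ≈ -4.38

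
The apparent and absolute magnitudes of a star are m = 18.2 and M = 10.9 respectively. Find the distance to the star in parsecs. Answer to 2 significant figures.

Distance modulus: m − M = 18.2 − (10.9) = 7.300
m − M = 5 log₁₀ d − 5
log₁₀ d = (m − M)/5 + 1 = 2.4600
d = 10^2.4600 = 288.4 pc

d ≈ 290 pc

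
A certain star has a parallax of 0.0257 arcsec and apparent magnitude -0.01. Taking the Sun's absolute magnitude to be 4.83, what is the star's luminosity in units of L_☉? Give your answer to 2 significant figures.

L/L_☉ ≈ 1300

d = 1/p = 1/0.0257″ = 38.91 pc
M = m − 5 log₁₀ d + 5 = -0.01 − 5·1.5901 + 5 = -2.960
M − M_☉ = -2.960 − 4.83 = -7.790
L/L_☉ = 10^(−0.4 × -7.790) = 1307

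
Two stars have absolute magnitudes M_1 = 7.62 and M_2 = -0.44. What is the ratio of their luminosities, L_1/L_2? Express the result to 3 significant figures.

L_1/L_2 ≈ 5.97×10^-4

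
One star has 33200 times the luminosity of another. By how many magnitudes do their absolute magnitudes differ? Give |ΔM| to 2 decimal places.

Pogson: ΔM = −2.5 log₁₀(ratio) = −2.5 log₁₀(33200) = −2.5 × 4.5211 = -11.303

|ΔM| ≈ 11.30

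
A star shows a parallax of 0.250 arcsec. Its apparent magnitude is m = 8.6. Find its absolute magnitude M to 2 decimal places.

M ≈ 10.59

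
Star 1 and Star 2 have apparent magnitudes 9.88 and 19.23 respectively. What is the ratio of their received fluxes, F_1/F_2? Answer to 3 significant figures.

F_1/F_2 ≈ 5500

Magnitude difference = -9.35
Flux ratio = 10^(−0.4 Δm) = 10^(−0.4 × -9.35) = 10^3.740 = 5495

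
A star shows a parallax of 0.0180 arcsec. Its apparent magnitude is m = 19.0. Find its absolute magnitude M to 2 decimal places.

M ≈ 15.28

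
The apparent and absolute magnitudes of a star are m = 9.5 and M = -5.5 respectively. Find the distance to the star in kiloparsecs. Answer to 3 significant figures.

d ≈ 10.0 kpc

μ = m − M = 15.000
m − M = 5 log₁₀ d − 5
log₁₀ d = (m − M)/5 + 1 = 4.0000
d = 10^4.0000 = 10000 pc
= 10.00 kpc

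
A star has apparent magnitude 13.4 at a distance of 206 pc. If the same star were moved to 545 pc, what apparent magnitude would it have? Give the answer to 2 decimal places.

Flux ∝ 1/d², so Δm = 5 log₁₀(d₂/d₁) = 5 log₁₀(545/206) = 2.113
m₂ = m₁ + Δm = 13.4 + (2.113) = 15.513

m ≈ 15.51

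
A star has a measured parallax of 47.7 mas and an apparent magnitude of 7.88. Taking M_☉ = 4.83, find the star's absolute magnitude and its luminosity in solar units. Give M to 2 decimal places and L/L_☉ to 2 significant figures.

d = 1/p = 1000/47.7 mas = 20.96 pc
M = m − 5 log₁₀ d + 5 = 7.88 − 5·1.3215 + 5 = 6.273
M − M_☉ = 6.273 − 4.83 = 1.443
L/L_☉ = 10^(−0.4 × 1.443) = 0.2648

M ≈ 6.27; L/L_☉ ≈ 0.26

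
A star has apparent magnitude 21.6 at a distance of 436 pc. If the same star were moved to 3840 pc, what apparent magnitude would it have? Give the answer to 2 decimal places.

m ≈ 26.32

Flux ∝ 1/d², so Δm = 5 log₁₀(d₂/d₁) = 5 log₁₀(3840/436) = 4.724
m₂ = m₁ + Δm = 21.6 + (4.724) = 26.324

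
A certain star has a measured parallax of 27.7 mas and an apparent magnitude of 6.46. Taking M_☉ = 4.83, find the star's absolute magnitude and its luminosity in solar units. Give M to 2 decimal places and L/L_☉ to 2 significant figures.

M ≈ 3.67; L/L_☉ ≈ 2.9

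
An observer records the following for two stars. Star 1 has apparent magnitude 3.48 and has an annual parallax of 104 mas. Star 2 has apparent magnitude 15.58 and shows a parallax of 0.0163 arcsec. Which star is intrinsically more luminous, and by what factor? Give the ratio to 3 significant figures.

Star 1 is more luminous, by a factor of 1700.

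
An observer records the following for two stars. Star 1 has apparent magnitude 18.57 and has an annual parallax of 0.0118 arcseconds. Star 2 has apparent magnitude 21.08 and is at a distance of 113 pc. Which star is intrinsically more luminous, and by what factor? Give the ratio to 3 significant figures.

Star 1 is more luminous, by a factor of 5.68.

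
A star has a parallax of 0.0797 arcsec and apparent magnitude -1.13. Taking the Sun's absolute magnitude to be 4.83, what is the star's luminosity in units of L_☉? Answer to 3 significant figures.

L/L_☉ ≈ 381

d = 1/p = 1/0.0797″ = 12.55 pc
M = m − 5 log₁₀ d + 5 = -1.13 − 5·1.0985 + 5 = -1.623
M − M_☉ = -1.623 − 4.83 = -6.453
L/L_☉ = 10^(−0.4 × -6.453) = 381.1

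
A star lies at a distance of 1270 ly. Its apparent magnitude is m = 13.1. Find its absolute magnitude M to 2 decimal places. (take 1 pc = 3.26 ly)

M ≈ 5.15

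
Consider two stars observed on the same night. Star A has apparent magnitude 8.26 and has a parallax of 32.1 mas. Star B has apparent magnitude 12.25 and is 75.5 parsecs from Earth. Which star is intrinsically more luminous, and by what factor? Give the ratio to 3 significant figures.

Star A: p = 32.1 mas = 0.0321″ → d = 1/p = 31.15 pc
Star A: M = m − 5 log₁₀ d + 5 = 8.26 − 5·1.4935 + 5 = 5.793
Star B: M = m − 5 log₁₀ d + 5 = 12.25 − 5·1.8779 + 5 = 7.860
ΔM = M_A − M_B = 5.793 − (7.860) = -2.068; smaller M is more luminous → Star A.
L ratio = 10^(0.4 |ΔM|) = 10^0.827 = 6.716

Star A is more luminous, by a factor of 6.72.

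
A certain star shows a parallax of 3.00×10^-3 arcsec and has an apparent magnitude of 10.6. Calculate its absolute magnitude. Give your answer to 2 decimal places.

d = 1/p = 1/3.00×10^-3″ = 333.3 pc
5 log₁₀(d/10 pc) = 5 log₁₀(333.3) − 5 = 7.614
M = m − 5 log₁₀(d/10) = 10.6 − 7.614 = 2.986

M ≈ 2.99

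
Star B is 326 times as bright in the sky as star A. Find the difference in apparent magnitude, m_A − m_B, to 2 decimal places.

m_A − m_B ≈ 6.28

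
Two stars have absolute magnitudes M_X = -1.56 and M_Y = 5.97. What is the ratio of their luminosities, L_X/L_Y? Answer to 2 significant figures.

L_X/L_Y ≈ 1000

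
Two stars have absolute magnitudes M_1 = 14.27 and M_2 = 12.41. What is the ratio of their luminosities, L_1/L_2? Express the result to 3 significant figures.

L_1/L_2 ≈ 0.180

ΔM = M_1 − M_2 = 1.86
L_1/L_2 = 10^(−0.4 ΔM) = 10^-0.744 = 0.1803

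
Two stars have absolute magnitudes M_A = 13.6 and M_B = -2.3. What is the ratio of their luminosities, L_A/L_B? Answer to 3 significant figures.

ΔM = M_A − M_B = 15.9
L_A/L_B = 10^(−0.4 ΔM) = 10^-6.360 = 4.365×10^-7

L_A/L_B ≈ 4.37×10^-7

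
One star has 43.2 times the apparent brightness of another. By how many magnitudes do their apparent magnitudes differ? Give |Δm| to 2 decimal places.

Pogson: Δm = −2.5 log₁₀(ratio) = −2.5 log₁₀(43.2) = −2.5 × 1.6355 = -4.089

|Δm| ≈ 4.09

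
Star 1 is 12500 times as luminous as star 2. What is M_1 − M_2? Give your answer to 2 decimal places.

Pogson: ΔM = −2.5 log₁₀(ratio) = −2.5 log₁₀(12500) = −2.5 × 4.0969 = -10.242
Star 1 is brighter, so it has the smaller magnitude: the difference is negative.

M_1 − M_2 ≈ -10.24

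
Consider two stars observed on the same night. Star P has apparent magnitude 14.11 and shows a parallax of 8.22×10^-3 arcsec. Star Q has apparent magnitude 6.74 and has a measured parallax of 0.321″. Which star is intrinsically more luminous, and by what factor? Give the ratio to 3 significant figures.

Star P is more luminous, by a factor of 1.72.

Star P: d = 1/p = 1/8.22×10^-3″ = 121.7 pc
Star P: M = m − 5 log₁₀ d + 5 = 14.11 − 5·2.0851 + 5 = 8.684
Star Q: d = 1/p = 1/0.321″ = 3.115 pc
Star Q: M = m − 5 log₁₀ d + 5 = 6.74 − 5·0.4935 + 5 = 9.273
ΔM = M_P − M_Q = 8.684 − (9.273) = -0.588; smaller M is more luminous → Star P.
L ratio = 10^(0.4 |ΔM|) = 10^0.235 = 1.719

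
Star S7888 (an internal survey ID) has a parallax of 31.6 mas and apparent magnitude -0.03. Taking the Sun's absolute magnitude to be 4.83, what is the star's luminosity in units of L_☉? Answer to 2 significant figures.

d = 1/p = 1000/31.6 mas = 31.65 pc
M = m − 5 log₁₀ d + 5 = -0.03 − 5·1.5003 + 5 = -2.532
M − M_☉ = -2.532 − 4.83 = -7.362
L/L_☉ = 10^(−0.4 × -7.362) = 880.3

L/L_☉ ≈ 880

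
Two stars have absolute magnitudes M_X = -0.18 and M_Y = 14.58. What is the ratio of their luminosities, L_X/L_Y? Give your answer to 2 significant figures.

L_X/L_Y ≈ 800000

ΔM = M_X − M_Y = -14.76
L_X/L_Y = 10^(−0.4 ΔM) = 10^5.904 = 801700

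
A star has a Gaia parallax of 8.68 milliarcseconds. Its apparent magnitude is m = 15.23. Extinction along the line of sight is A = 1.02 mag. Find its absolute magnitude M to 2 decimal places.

p = 8.68 mas = 8.68×10^-3″ → d = 1/p = 115.2 pc
5 log₁₀(d/10 pc) = 5 log₁₀(115.2) − 5 = 5.307
M = m − 5 log₁₀(d/10) − A = 15.23 − 5.307 − 1.02 = 8.903

M ≈ 8.90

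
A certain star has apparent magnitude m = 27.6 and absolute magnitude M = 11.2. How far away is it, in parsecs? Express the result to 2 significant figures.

d ≈ 19000 pc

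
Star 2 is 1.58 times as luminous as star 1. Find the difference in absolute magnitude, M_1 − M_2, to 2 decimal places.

M_1 − M_2 ≈ 0.50

Pogson: ΔM = −2.5 log₁₀(ratio) = −2.5 log₁₀(1.58) = −2.5 × 0.1987 = -0.497
Star 2 is brighter so has the smaller magnitude: M_1 − M_2 is positive.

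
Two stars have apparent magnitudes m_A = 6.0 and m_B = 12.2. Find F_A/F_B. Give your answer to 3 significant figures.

F_A/F_B ≈ 302

Magnitude difference = -6.2
Flux ratio = 10^(−0.4 Δm) = 10^(−0.4 × -6.2) = 10^2.480 = 302.0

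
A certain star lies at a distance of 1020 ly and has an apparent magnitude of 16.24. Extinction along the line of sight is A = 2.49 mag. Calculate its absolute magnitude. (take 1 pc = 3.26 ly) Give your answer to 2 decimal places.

M ≈ 6.27

d = 1020 ly / 3.26 = 312.9 pc
5 log₁₀(d/10 pc) = 5 log₁₀(312.9) − 5 = 7.477
M = m − 5 log₁₀(d/10) − A = 16.24 − 7.477 − 2.49 = 6.273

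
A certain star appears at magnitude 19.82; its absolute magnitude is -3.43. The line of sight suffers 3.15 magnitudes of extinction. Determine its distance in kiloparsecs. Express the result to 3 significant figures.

d ≈ 105 kpc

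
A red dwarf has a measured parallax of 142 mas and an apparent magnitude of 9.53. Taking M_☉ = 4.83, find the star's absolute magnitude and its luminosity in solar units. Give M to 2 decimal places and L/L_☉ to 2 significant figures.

d = 1/p = 1000/142 mas = 7.042 pc
M = m − 5 log₁₀ d + 5 = 9.53 − 5·0.8477 + 5 = 10.291
M − M_☉ = 10.291 − 4.83 = 5.461
L/L_☉ = 10^(−0.4 × 5.461) = 6.538×10^-3

M ≈ 10.29; L/L_☉ ≈ 6.5×10^-3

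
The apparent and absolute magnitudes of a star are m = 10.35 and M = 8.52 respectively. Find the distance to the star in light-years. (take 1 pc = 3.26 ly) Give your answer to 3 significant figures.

μ = m − M = 1.830
m − M = 5 log₁₀ d − 5
log₁₀ d = (m − M)/5 + 1 = 1.3660
d = 10^1.3660 = 23.23 pc
= 75.72 ly

d ≈ 75.7 ly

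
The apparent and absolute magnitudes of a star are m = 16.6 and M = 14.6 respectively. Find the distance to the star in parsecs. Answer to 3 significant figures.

d ≈ 25.1 pc

Distance modulus: m − M = 16.6 − (14.6) = 2.000
m − M = 5 log₁₀ d − 5
log₁₀ d = (m − M)/5 + 1 = 1.4000
d = 10^1.4000 = 25.12 pc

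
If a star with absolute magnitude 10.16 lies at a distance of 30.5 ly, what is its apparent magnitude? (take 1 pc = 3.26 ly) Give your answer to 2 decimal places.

m ≈ 10.02

d = 30.5 ly / 3.26 = 9.356 pc
m = M + 5 log₁₀ d − 5 = 10.16 + 5·0.9711 − 5 = 10.015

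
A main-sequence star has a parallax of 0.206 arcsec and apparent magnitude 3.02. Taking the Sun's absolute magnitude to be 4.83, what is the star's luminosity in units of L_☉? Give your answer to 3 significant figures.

L/L_☉ ≈ 1.25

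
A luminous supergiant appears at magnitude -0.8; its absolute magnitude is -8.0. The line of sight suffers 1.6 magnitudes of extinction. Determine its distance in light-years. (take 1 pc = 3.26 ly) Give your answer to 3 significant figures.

d ≈ 430 ly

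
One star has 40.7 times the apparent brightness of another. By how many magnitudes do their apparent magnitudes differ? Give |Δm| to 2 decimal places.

Pogson: Δm = −2.5 log₁₀(ratio) = −2.5 log₁₀(40.7) = −2.5 × 1.6096 = -4.024

|Δm| ≈ 4.02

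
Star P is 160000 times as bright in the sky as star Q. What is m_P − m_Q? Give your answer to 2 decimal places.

m_P − m_Q ≈ -13.01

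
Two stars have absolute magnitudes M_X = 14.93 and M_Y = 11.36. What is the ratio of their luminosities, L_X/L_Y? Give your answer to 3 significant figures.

L_X/L_Y ≈ 0.0373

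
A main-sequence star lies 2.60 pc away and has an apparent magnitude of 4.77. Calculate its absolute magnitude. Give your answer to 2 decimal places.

M ≈ 7.70

5 log₁₀(d/10 pc) = 5 log₁₀(2.600) − 5 = -2.925
M = m − 5 log₁₀(d/10) = 4.77 + 2.925 = 7.695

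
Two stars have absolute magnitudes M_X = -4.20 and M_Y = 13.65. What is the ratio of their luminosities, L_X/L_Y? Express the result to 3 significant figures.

L_X/L_Y ≈ 1.38×10^7

ΔM = M_X − M_Y = -17.85
L_X/L_Y = 10^(−0.4 ΔM) = 10^7.140 = 1.380×10^7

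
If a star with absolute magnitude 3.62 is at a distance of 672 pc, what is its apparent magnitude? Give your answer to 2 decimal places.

m ≈ 12.76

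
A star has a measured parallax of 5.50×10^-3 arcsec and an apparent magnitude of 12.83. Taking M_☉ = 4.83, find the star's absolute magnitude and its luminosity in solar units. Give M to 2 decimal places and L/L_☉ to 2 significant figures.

M ≈ 6.53; L/L_☉ ≈ 0.21

d = 1/p = 1/5.50×10^-3″ = 181.8 pc
M = m − 5 log₁₀ d + 5 = 12.83 − 5·2.2596 + 5 = 6.532
M − M_☉ = 6.532 − 4.83 = 1.702
L/L_☉ = 10^(−0.4 × 1.702) = 0.2086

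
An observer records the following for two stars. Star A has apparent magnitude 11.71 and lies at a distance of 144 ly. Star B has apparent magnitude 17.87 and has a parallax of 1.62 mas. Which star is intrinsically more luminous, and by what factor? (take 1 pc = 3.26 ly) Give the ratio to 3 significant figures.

Star A: d = 144 ly / 3.26 = 44.17 pc
Star A: M = m − 5 log₁₀ d + 5 = 11.71 − 5·1.6451 + 5 = 8.484
Star B: p = 1.62 mas = 1.62×10^-3″ → d = 1/p = 617.3 pc
Star B: M = m − 5 log₁₀ d + 5 = 17.87 − 5·2.7905 + 5 = 8.918
ΔM = M_A − M_B = 8.484 − (8.918) = -0.433; smaller M is more luminous → Star A.
L ratio = 10^(0.4 |ΔM|) = 10^0.173 = 1.490

Star A is more luminous, by a factor of 1.49.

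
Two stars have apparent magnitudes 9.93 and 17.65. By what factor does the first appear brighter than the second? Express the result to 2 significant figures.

1200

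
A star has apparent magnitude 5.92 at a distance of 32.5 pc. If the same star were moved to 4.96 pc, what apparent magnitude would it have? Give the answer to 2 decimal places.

m ≈ 1.84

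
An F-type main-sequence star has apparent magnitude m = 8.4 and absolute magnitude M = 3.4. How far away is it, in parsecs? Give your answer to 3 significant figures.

d ≈ 100 pc

Distance modulus: m − M = 8.4 − (3.4) = 5.000
m − M = 5 log₁₀ d − 5
log₁₀ d = (m − M)/5 + 1 = 2.0000
d = 10^2.0000 = 100.0 pc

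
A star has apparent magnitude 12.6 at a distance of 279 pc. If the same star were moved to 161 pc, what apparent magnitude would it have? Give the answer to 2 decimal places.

m ≈ 11.41

Flux ∝ 1/d², so Δm = 5 log₁₀(d₂/d₁) = 5 log₁₀(161/279) = -1.194
m₂ = m₁ + Δm = 12.6 + (-1.194) = 11.406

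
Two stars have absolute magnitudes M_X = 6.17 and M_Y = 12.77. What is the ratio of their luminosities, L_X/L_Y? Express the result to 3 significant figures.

ΔM = M_X − M_Y = -6.60
L_X/L_Y = 10^(−0.4 ΔM) = 10^2.640 = 436.5

L_X/L_Y ≈ 437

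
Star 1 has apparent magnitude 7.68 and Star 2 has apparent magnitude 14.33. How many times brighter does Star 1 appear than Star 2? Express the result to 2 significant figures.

460

Magnitude difference = -6.65
Flux ratio = 10^(−0.4 Δm) = 10^(−0.4 × -6.65) = 10^2.660 = 457.1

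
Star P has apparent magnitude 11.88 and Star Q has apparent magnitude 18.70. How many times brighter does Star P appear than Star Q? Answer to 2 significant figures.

Magnitude difference = -6.82
Flux ratio = 10^(−0.4 Δm) = 10^(−0.4 × -6.82) = 10^2.728 = 534.6

530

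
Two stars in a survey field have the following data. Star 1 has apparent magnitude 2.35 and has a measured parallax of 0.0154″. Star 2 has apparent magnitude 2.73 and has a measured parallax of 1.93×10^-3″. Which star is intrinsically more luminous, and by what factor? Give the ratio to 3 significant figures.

Star 2 is more luminous, by a factor of 44.9.

Star 1: d = 1/p = 1/0.0154″ = 64.94 pc
Star 1: M = m − 5 log₁₀ d + 5 = 2.35 − 5·1.8125 + 5 = -1.712
Star 2: d = 1/p = 1/1.93×10^-3″ = 518.1 pc
Star 2: M = m − 5 log₁₀ d + 5 = 2.73 − 5·2.7144 + 5 = -5.842
ΔM = M_1 − M_2 = -1.712 − (-5.842) = 4.130; smaller M is more luminous → Star 2.
L ratio = 10^(0.4 |ΔM|) = 10^1.652 = 44.87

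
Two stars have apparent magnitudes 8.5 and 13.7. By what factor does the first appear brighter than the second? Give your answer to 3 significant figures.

120

Δm = 8.5 − (13.7) = -5.2
Flux ratio = 10^(−0.4 Δm) = 10^(−0.4 × -5.2) = 10^2.080 = 120.2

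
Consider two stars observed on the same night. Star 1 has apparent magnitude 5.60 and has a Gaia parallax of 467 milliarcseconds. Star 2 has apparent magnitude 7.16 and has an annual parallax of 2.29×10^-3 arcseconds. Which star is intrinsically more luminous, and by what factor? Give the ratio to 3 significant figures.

Star 1: p = 467 mas = 0.467″ → d = 1/p = 2.141 pc
Star 1: M = m − 5 log₁₀ d + 5 = 5.60 − 5·0.3307 + 5 = 8.947
Star 2: d = 1/p = 1/2.29×10^-3″ = 436.7 pc
Star 2: M = m − 5 log₁₀ d + 5 = 7.16 − 5·2.6402 + 5 = -1.041
ΔM = M_1 − M_2 = 8.947 − (-1.041) = 9.987; smaller M is more luminous → Star 2.
L ratio = 10^(0.4 |ΔM|) = 10^3.995 = 9885

Star 2 is more luminous, by a factor of 9880.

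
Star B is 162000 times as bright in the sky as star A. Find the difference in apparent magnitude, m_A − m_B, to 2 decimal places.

m_A − m_B ≈ 13.02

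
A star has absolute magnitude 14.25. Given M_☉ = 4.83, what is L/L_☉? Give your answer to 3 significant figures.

L/L_☉ ≈ 1.71×10^-4

M − M_☉ = 14.25 − 4.83 = 9.420
L/L_☉ = 10^(−0.4 (M − M_☉)) = 10^-3.768 = 1.706×10^-4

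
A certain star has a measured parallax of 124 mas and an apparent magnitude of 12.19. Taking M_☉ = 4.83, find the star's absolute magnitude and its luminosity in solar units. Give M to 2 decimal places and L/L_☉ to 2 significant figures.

d = 1/p = 1000/124 mas = 8.065 pc
M = m − 5 log₁₀ d + 5 = 12.19 − 5·0.9066 + 5 = 12.657
M − M_☉ = 12.657 − 4.83 = 7.827
L/L_☉ = 10^(−0.4 × 7.827) = 7.399×10^-4

M ≈ 12.66; L/L_☉ ≈ 7.4×10^-4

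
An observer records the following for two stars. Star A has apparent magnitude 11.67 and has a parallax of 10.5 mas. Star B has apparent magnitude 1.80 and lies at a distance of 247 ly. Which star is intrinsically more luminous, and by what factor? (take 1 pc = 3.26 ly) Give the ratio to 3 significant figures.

Star A: p = 10.5 mas = 0.0105″ → d = 1/p = 95.24 pc
Star A: M = m − 5 log₁₀ d + 5 = 11.67 − 5·1.9788 + 5 = 6.776
Star B: d = 247 ly / 3.26 = 75.77 pc
Star B: M = m − 5 log₁₀ d + 5 = 1.80 − 5·1.8795 + 5 = -2.597
ΔM = M_A − M_B = 6.776 − (-2.597) = 9.373; smaller M is more luminous → Star B.
L ratio = 10^(0.4 |ΔM|) = 10^3.749 = 5615

Star B is more luminous, by a factor of 5610.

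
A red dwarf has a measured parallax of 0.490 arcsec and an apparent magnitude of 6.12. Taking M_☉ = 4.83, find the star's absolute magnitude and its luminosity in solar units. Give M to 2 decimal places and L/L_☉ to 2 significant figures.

M ≈ 9.57; L/L_☉ ≈ 0.013

d = 1/p = 1/0.490″ = 2.041 pc
M = m − 5 log₁₀ d + 5 = 6.12 − 5·0.3098 + 5 = 9.571
M − M_☉ = 9.571 − 4.83 = 4.741
L/L_☉ = 10^(−0.4 × 4.741) = 0.01269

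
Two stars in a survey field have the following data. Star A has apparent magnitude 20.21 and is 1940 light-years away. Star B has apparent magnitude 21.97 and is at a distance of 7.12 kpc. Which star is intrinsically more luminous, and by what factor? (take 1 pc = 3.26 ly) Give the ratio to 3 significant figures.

Star B is more luminous, by a factor of 28.3.

Star A: d = 1940 ly / 3.26 = 595.1 pc
Star A: M = m − 5 log₁₀ d + 5 = 20.21 − 5·2.7746 + 5 = 11.337
Star B: d = 7.12 kpc = 7120 pc
Star B: M = m − 5 log₁₀ d + 5 = 21.97 − 5·3.8525 + 5 = 7.708
ΔM = M_A − M_B = 11.337 − (7.708) = 3.629; smaller M is more luminous → Star B.
L ratio = 10^(0.4 |ΔM|) = 10^1.452 = 28.30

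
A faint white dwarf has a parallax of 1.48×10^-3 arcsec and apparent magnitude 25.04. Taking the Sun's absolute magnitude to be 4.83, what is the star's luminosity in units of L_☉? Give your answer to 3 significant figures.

L/L_☉ ≈ 3.76×10^-5

d = 1/p = 1/1.48×10^-3″ = 675.7 pc
M = m − 5 log₁₀ d + 5 = 25.04 − 5·2.8297 + 5 = 15.891
M − M_☉ = 15.891 − 4.83 = 11.061
L/L_☉ = 10^(−0.4 × 11.061) = 3.763×10^-5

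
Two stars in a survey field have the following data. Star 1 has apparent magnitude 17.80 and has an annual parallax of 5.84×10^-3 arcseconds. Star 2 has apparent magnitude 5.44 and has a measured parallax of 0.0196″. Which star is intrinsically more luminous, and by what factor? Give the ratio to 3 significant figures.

Star 2 is more luminous, by a factor of 7800.

Star 1: d = 1/p = 1/5.84×10^-3″ = 171.2 pc
Star 1: M = m − 5 log₁₀ d + 5 = 17.80 − 5·2.2336 + 5 = 11.632
Star 2: d = 1/p = 1/0.0196″ = 51.02 pc
Star 2: M = m − 5 log₁₀ d + 5 = 5.44 − 5·1.7077 + 5 = 1.901
ΔM = M_1 − M_2 = 11.632 − (1.901) = 9.731; smaller M is more luminous → Star 2.
L ratio = 10^(0.4 |ΔM|) = 10^3.892 = 7804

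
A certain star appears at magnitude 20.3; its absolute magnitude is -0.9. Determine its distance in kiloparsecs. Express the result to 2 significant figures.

d ≈ 170 kpc

Distance modulus: m − M = 20.3 − (-0.9) = 21.200
m − M = 5 log₁₀ d − 5
log₁₀ d = (m − M)/5 + 1 = 5.2400
d = 10^5.2400 = 173800 pc
= 173.8 kpc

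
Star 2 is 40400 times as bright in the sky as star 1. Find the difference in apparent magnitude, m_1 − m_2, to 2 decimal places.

m_1 − m_2 ≈ 11.52

Pogson: Δm = −2.5 log₁₀(ratio) = −2.5 log₁₀(40400) = −2.5 × 4.6064 = -11.516
Star 2 is brighter so has the smaller magnitude: m_1 − m_2 is positive.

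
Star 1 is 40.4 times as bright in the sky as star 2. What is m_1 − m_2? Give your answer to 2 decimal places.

Pogson: Δm = −2.5 log₁₀(ratio) = −2.5 log₁₀(40.4) = −2.5 × 1.6064 = -4.016
Star 1 is brighter, so it has the smaller magnitude: the difference is negative.

m_1 − m_2 ≈ -4.02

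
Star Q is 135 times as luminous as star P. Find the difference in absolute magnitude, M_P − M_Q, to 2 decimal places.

M_P − M_Q ≈ 5.33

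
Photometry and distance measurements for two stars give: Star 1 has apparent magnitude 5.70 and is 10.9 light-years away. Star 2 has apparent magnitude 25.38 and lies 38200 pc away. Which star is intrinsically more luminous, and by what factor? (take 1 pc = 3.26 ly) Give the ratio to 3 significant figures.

Star 1: d = 10.9 ly / 3.26 = 3.344 pc
Star 1: M = m − 5 log₁₀ d + 5 = 5.70 − 5·0.5242 + 5 = 8.079
Star 2: M = m − 5 log₁₀ d + 5 = 25.38 − 5·4.5821 + 5 = 7.470
ΔM = M_1 − M_2 = 8.079 − (7.470) = 0.609; smaller M is more luminous → Star 2.
L ratio = 10^(0.4 |ΔM|) = 10^0.244 = 1.753

Star 2 is more luminous, by a factor of 1.75.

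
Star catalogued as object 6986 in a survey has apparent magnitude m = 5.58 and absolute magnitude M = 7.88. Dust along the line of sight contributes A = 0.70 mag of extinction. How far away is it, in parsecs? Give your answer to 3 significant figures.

m − M = 5 log₁₀(d/10 pc) + A  ⇒  5.58 − (7.88) − 0.70 = 5 log₁₀(d/10)
-3.000 = 5 log₁₀(d/10)
log₁₀ d = (m − M − A)/5 + 1 = 0.4000
d = 10^0.4000 = 2.512 pc

d ≈ 2.51 pc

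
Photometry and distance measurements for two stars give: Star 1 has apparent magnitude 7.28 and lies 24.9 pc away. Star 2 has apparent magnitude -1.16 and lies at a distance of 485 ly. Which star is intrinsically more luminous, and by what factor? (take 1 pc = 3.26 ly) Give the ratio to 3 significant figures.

Star 1: M = m − 5 log₁₀ d + 5 = 7.28 − 5·1.3962 + 5 = 5.299
Star 2: d = 485 ly / 3.26 = 148.8 pc
Star 2: M = m − 5 log₁₀ d + 5 = -1.16 − 5·2.1725 + 5 = -7.023
ΔM = M_1 − M_2 = 5.299 − (-7.023) = 12.322; smaller M is more luminous → Star 2.
L ratio = 10^(0.4 |ΔM|) = 10^4.929 = 84850

Star 2 is more luminous, by a factor of 84800.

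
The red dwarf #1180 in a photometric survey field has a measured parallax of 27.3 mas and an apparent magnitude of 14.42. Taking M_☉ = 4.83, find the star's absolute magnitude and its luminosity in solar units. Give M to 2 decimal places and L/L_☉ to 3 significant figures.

d = 1/p = 1000/27.3 mas = 36.63 pc
M = m − 5 log₁₀ d + 5 = 14.42 − 5·1.5638 + 5 = 11.601
M − M_☉ = 11.601 − 4.83 = 6.771
L/L_☉ = 10^(−0.4 × 6.771) = 1.957×10^-3

M ≈ 11.60; L/L_☉ ≈ 1.96×10^-3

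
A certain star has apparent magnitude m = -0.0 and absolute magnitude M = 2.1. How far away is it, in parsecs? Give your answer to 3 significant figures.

μ = m − M = -2.100
m − M = 5 log₁₀ d − 5
log₁₀ d = (m − M)/5 + 1 = 0.5800
d = 10^0.5800 = 3.802 pc

d ≈ 3.80 pc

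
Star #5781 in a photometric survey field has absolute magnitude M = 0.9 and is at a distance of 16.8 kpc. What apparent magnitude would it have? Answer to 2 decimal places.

m ≈ 17.03

d = 16.8 kpc = 16800 pc
m = M + 5 log₁₀ d − 5 = 0.9 + 5·4.2253 − 5 = 17.027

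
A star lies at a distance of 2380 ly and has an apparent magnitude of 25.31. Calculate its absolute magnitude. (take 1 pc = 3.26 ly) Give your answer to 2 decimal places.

M ≈ 15.99

d = 2380 ly / 3.26 = 730.1 pc
5 log₁₀(d/10 pc) = 5 log₁₀(730.1) − 5 = 9.317
M = m − 5 log₁₀(d/10) = 25.31 − 9.317 = 15.993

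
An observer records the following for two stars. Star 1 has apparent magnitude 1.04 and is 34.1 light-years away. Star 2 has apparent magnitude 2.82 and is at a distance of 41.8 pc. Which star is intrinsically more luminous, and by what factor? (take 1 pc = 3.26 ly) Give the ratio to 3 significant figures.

Star 2 is more luminous, by a factor of 3.10.

Star 1: d = 34.1 ly / 3.26 = 10.46 pc
Star 1: M = m − 5 log₁₀ d + 5 = 1.04 − 5·1.0195 + 5 = 0.942
Star 2: M = m − 5 log₁₀ d + 5 = 2.82 − 5·1.6212 + 5 = -0.286
ΔM = M_1 − M_2 = 0.942 − (-0.286) = 1.228; smaller M is more luminous → Star 2.
L ratio = 10^(0.4 |ΔM|) = 10^0.491 = 3.099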